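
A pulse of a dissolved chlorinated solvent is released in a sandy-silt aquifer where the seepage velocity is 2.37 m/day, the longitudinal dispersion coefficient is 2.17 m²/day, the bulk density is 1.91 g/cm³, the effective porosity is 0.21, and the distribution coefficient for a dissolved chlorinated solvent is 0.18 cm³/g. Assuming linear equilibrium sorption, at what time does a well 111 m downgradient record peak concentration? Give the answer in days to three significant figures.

Retardation factor R = 1 + ρ_b·K_d/n = 1 + 1.91 × 0.18/0.21 = 2.637.
Sorption retards both mechanisms: v_R = v/R = 0.8987 m/day, D_R = D/R = 0.8229 m²/day.
Peak time from v_R²t² + 2D_R t − x² = 0: t = (√(D_R² + v_R²x²) − D_R)/v_R².
√(D_R² + v_R²x²) = √(0.8229² + 0.8987² × 111²) = 99.76; v_R² = 0.8077.
t = (99.76 − 0.8229)/0.8077 = 122 days.

122 days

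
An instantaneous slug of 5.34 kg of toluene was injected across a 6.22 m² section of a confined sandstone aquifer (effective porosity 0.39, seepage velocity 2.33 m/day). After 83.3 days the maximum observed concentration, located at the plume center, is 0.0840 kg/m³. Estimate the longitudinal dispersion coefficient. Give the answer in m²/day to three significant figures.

0.656 m²/day

At the plume center C_max = M/(n_e·A·√(4πDt)), so D = M²/(4πt·(n_e·A·C_max)²).
n_e·A·C_max = 0.39 × 6.22 × 0.0840 = 0.2038 kg/m.
D = 5.34²/(4π × 83.3 × 0.2038²) = 0.656 m²/day.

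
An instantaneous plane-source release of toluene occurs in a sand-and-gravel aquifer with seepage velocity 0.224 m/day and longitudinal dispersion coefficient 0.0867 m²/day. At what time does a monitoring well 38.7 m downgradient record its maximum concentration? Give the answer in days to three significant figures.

171 days

For the 1D instantaneous-source solution, setting ∂C/∂t = 0 at fixed x gives v²t² + 2Dt − x² = 0, so t = (√(D² + v²x²) − D)/v².
√(D² + v²x²) = √(0.0867² + 0.224² × 38.7²) = 8.669; v² = 0.050176.
t = (8.669 − 0.0867)/0.050176 = 171 days (vs. the pure-advection estimate x/v = 173 d).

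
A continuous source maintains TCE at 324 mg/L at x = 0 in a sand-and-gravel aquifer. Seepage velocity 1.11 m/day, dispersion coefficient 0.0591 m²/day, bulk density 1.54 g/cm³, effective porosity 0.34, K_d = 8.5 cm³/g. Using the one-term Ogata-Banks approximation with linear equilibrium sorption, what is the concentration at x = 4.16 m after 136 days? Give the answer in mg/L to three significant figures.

96.5 mg/L

Retardation factor R = 1 + ρ_b·K_d/n = 1 + 1.54 × 8.5/0.34 = 39.50.
Sorption retards both mechanisms: v_R = v/R = 0.02810 m/day, D_R = D/R = 0.001496 m²/day.
v_R·t = 0.02810 × 136 = 3.8216 m; 2√(D_R t) = 0.9021 m; argument = (4.16 − 3.8216)/0.9021 = 0.3751.
C = C₀ × ½·erfc(0.3751) = 324 × 0.2979 = 96.5 mg/L.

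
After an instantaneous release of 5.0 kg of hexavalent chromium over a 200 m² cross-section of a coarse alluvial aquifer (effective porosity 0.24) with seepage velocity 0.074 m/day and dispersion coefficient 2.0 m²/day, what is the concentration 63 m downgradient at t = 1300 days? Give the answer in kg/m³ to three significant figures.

0.000518 kg/m³

For an instantaneous plane source, C(x,t) = M/(n_e·A·√(4πDt)) · exp(−(x−vt)²/(4Dt)), with n_e·A the pore (flow) area.
Plume center vt = 0.074 × 1300 = 96.2 m, so the well at 63 m is 33.2 m upgradient of the peak.
√(4πDt) = 180.8 m, giving peak height M/(n_e·A·√(4πDt)) = 5.0/(0.24 × 200 × 180.8) = 0.0005761 kg/m³.
(x−vt)²/(4Dt) = (-33.2)²/(4 × 2.0 × 1300) = 0.1060; exp(−0.1060) = 0.8994.
C = 0.0005761 × 0.8994 = 0.000518 kg/m³.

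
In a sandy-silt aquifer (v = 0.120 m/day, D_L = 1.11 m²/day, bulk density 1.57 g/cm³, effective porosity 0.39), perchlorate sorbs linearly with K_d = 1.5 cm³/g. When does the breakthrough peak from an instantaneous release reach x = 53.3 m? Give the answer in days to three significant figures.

Retardation factor R = 1 + ρ_b·K_d/n = 1 + 1.57 × 1.5/0.39 = 7.038.
Sorption retards both mechanisms: v_R = v/R = 0.01705 m/day, D_R = D/R = 0.1577 m²/day.
Peak time from v_R²t² + 2D_R t − x² = 0: t = (√(D_R² + v_R²x²) − D_R)/v_R².
√(D_R² + v_R²x²) = √(0.1577² + 0.01705² × 53.3²) = 0.9223; v_R² = 0.0002907.
t = (0.9223 − 0.1577)/0.0002907 = 2630 days.

2630 days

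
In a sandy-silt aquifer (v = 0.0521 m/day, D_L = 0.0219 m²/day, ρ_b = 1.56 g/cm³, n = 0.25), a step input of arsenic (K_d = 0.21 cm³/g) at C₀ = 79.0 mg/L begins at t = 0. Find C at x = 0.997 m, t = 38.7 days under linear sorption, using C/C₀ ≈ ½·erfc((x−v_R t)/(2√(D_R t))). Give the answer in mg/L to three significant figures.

Retardation factor R = 1 + ρ_b·K_d/n = 1 + 1.56 × 0.21/0.25 = 2.310.
Sorption retards both mechanisms: v_R = v/R = 0.02255 m/day, D_R = D/R = 0.009481 m²/day.
v_R·t = 0.02255 × 38.7 = 0.872685 m; 2√(D_R t) = 1.211 m; argument = (0.997 − 0.872685)/1.211 = 0.1027.
C = C₀ × ½·erfc(0.1027) = 79.0 × 0.4423 = 34.9 mg/L.

34.9 mg/L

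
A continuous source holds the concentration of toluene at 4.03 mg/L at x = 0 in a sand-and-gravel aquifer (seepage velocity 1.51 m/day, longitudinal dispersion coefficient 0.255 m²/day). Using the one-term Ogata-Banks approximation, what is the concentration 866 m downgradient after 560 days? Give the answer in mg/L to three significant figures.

For a continuous step input, C/C₀ ≈ ½·erfc((x−vt)/(2√(Dt))).
vt = 1.51 × 560 = 845.6 m and 2√(Dt) = 2√(0.255 × 560) = 23.90 m.
Argument (x−vt)/(2√(Dt)) = (866 − 845.6)/23.90 = 0.8536; ½·erfc(0.8536) = 0.1137.
C = 4.03 × 0.1137 = 0.458 mg/L.

0.458 mg/L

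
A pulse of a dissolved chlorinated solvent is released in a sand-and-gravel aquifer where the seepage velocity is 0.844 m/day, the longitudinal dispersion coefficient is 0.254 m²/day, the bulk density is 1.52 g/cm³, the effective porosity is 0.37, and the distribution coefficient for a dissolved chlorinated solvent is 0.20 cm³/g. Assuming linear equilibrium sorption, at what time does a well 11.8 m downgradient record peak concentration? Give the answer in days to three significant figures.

Retardation factor R = 1 + ρ_b·K_d/n = 1 + 1.52 × 0.20/0.37 = 1.822.
Sorption retards both mechanisms: v_R = v/R = 0.4632 m/day, D_R = D/R = 0.1394 m²/day.
Peak time from v_R²t² + 2D_R t − x² = 0: t = (√(D_R² + v_R²x²) − D_R)/v_R².
√(D_R² + v_R²x²) = √(0.1394² + 0.4632² × 11.8²) = 5.468; v_R² = 0.2146.
t = (5.468 − 0.1394)/0.2146 = 24.8 days.

24.8 days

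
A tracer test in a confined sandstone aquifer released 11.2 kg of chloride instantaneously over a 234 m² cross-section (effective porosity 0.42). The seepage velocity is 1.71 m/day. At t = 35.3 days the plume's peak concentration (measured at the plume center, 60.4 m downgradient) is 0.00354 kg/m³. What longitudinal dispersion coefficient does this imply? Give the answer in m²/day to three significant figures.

At the plume center C_max = M/(n_e·A·√(4πDt)), so D = M²/(4πt·(n_e·A·C_max)²).
n_e·A·C_max = 0.42 × 234 × 0.00354 = 0.3479 kg/m.
D = 11.2²/(4π × 35.3 × 0.3479²) = 2.34 m²/day.

2.34 m²/day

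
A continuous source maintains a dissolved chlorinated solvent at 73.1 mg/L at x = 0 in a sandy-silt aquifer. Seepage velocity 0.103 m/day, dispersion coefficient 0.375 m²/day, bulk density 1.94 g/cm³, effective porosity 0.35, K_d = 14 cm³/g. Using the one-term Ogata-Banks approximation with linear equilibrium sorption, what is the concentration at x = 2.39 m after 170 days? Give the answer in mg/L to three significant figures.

3.25 mg/L

Retardation factor R = 1 + ρ_b·K_d/n = 1 + 1.94 × 14/0.35 = 78.60.
Sorption retards both mechanisms: v_R = v/R = 0.001310 m/day, D_R = D/R = 0.004771 m²/day.
v_R·t = 0.001310 × 170 = 0.2227 m; 2√(D_R t) = 1.801 m; argument = (2.39 − 0.2227)/1.801 = 1.203.
C = C₀ × ½·erfc(1.203) = 73.1 × 0.04444 = 3.25 mg/L.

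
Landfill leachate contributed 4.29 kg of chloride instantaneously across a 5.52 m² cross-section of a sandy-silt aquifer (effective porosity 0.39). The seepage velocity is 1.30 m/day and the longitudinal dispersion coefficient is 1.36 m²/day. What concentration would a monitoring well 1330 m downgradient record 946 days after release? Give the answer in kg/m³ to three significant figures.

0.00223 kg/m³

For an instantaneous plane source, C(x,t) = M/(n_e·A·√(4πDt)) · exp(−(x−vt)²/(4Dt)), with n_e·A the pore (flow) area.
Plume center vt = 1.30 × 946 = 1229.8 m, so the well at 1330 m is 100.2 m downgradient of the peak.
√(4πDt) = 127.2 m, giving peak height M/(n_e·A·√(4πDt)) = 4.29/(0.39 × 5.52 × 127.2) = 0.01567 kg/m³.
(x−vt)²/(4Dt) = (100.2)²/(4 × 1.36 × 946) = 1.951; exp(−1.951) = 0.1421.
C = 0.01567 × 0.1421 = 0.00223 kg/m³.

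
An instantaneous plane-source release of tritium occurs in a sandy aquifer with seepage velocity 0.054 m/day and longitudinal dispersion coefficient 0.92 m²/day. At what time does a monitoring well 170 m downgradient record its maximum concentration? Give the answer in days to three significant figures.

2850 days

For the 1D instantaneous-source solution, setting ∂C/∂t = 0 at fixed x gives v²t² + 2Dt − x² = 0, so t = (√(D² + v²x²) − D)/v².
√(D² + v²x²) = √(0.92² + 0.054² × 170²) = 9.226; v² = 0.002916.
t = (9.226 − 0.92)/0.002916 = 2850 days (vs. the pure-advection estimate x/v = 3150 d).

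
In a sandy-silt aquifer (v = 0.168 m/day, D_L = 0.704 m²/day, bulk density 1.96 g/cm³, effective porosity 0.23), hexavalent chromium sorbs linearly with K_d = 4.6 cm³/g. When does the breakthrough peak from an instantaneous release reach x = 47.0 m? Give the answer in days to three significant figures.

10300 days

Retardation factor R = 1 + ρ_b·K_d/n = 1 + 1.96 × 4.6/0.23 = 40.20.
Sorption retards both mechanisms: v_R = v/R = 0.004179 m/day, D_R = D/R = 0.01751 m²/day.
Peak time from v_R²t² + 2D_R t − x² = 0: t = (√(D_R² + v_R²x²) − D_R)/v_R².
√(D_R² + v_R²x²) = √(0.01751² + 0.004179² × 47.0²) = 0.1972; v_R² = 1.746e-05.
t = (0.1972 − 0.01751)/1.746e-05 = 10300 days.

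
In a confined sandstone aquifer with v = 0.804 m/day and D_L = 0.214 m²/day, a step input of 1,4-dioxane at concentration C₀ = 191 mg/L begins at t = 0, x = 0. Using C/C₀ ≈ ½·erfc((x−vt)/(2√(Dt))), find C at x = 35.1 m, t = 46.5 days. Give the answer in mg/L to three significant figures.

For a continuous step input, C/C₀ ≈ ½·erfc((x−vt)/(2√(Dt))).
vt = 0.804 × 46.5 = 37.386 m and 2√(Dt) = 2√(0.214 × 46.5) = 6.309 m.
Argument (x−vt)/(2√(Dt)) = (35.1 − 37.386)/6.309 = -0.3623; ½·erfc(-0.3623) = 0.6958.
C = 191 × 0.6958 = 133 mg/L.

133 mg/L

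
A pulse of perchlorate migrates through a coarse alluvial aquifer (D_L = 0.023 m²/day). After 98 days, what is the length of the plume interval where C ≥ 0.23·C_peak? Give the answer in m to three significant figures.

7.28 m

The plume is Gaussian with σ = √(2Dt) = √(2 × 0.023 × 98) = 2.123 m.
C/C_peak = exp(−Δx²/(2σ²)) = 0.23 ⇒ Δx = σ·√(−2 ln 0.23) = 2.123 × 1.714 = 3.639 m.
Width = 2Δx = 7.28 m.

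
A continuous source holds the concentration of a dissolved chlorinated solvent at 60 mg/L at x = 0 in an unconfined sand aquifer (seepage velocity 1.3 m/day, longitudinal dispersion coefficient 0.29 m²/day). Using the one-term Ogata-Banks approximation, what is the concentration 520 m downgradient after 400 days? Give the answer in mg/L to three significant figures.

30.0 mg/L

For a continuous step input, C/C₀ ≈ ½·erfc((x−vt)/(2√(Dt))).
vt = 1.3 × 400 = 520 m and 2√(Dt) = 2√(0.29 × 400) = 21.54 m.
Argument (x−vt)/(2√(Dt)) = (520 − 520)/21.54 = 0; ½·erfc(0) = 0.5000.
C = 60 × 0.5000 = 30.0 mg/L.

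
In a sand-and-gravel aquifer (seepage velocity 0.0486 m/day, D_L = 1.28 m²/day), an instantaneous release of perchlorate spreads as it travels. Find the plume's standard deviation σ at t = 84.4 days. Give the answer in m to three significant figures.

14.7 m

Dispersive spreading gives a Gaussian with σ² = 2Dt; advection only shifts the center.
σ = √(2 × 1.28 × 84.4) = 14.7 m.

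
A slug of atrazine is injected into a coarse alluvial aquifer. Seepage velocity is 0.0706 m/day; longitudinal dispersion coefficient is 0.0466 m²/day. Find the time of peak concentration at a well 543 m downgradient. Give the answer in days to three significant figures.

For the 1D instantaneous-source solution, setting ∂C/∂t = 0 at fixed x gives v²t² + 2Dt − x² = 0, so t = (√(D² + v²x²) − D)/v².
√(D² + v²x²) = √(0.0466² + 0.0706² × 543²) = 38.34; v² = 0.00498436.
t = (38.34 − 0.0466)/0.00498436 = 7680 days (vs. the pure-advection estimate x/v = 7690 d).

7680 days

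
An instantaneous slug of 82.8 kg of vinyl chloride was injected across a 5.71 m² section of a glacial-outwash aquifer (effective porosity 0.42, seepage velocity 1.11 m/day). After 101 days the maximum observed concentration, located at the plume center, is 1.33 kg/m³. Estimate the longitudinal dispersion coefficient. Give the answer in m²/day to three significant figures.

0.531 m²/day

At the plume center C_max = M/(n_e·A·√(4πDt)), so D = M²/(4πt·(n_e·A·C_max)²).
n_e·A·C_max = 0.42 × 5.71 × 1.33 = 3.190 kg/m.
D = 82.8²/(4π × 101 × 3.190²) = 0.531 m²/day.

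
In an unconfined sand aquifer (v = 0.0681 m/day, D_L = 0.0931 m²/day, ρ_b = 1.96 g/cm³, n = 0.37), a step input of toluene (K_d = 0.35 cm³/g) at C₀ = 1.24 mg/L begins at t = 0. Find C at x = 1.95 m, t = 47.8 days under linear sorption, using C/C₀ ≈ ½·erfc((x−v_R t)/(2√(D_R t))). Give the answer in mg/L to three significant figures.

0.401 mg/L

Retardation factor R = 1 + ρ_b·K_d/n = 1 + 1.96 × 0.35/0.37 = 2.854.
Sorption retards both mechanisms: v_R = v/R = 0.02386 m/day, D_R = D/R = 0.03262 m²/day.
v_R·t = 0.02386 × 47.8 = 1.140508 m; 2√(D_R t) = 2.497 m; argument = (1.95 − 1.140508)/2.497 = 0.3242.
C = C₀ × ½·erfc(0.3242) = 1.24 × 0.3233 = 0.401 mg/L.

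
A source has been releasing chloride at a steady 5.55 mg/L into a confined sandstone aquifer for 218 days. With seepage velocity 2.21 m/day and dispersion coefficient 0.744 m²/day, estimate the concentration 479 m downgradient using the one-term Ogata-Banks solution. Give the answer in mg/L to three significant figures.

3.12 mg/L

For a continuous step input, C/C₀ ≈ ½·erfc((x−vt)/(2√(Dt))).
vt = 2.21 × 218 = 481.78 m and 2√(Dt) = 2√(0.744 × 218) = 25.47 m.
Argument (x−vt)/(2√(Dt)) = (479 − 481.78)/25.47 = -0.1091; ½·erfc(-0.1091) = 0.5613.
C = 5.55 × 0.5613 = 3.12 mg/L.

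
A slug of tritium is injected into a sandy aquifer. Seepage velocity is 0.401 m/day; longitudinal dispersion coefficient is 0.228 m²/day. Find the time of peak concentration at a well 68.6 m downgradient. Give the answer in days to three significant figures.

170 days

For the 1D instantaneous-source solution, setting ∂C/∂t = 0 at fixed x gives v²t² + 2Dt − x² = 0, so t = (√(D² + v²x²) − D)/v².
√(D² + v²x²) = √(0.228² + 0.401² × 68.6²) = 27.51; v² = 0.160801.
t = (27.51 − 0.228)/0.160801 = 170 days (vs. the pure-advection estimate x/v = 171 d).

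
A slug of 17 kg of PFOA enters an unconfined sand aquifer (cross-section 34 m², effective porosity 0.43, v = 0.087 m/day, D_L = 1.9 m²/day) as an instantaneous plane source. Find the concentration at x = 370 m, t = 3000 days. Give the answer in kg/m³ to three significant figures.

For an instantaneous plane source, C(x,t) = M/(n_e·A·√(4πDt)) · exp(−(x−vt)²/(4Dt)), with n_e·A the pore (flow) area.
Plume center vt = 0.087 × 3000 = 261 m, so the well at 370 m is 109 m downgradient of the peak.
√(4πDt) = 267.6 m, giving peak height M/(n_e·A·√(4πDt)) = 17/(0.43 × 34 × 267.6) = 0.004345 kg/m³.
(x−vt)²/(4Dt) = (109)²/(4 × 1.9 × 3000) = 0.5211; exp(−0.5211) = 0.5939.
C = 0.004345 × 0.5939 = 0.00258 kg/m³.

0.00258 kg/m³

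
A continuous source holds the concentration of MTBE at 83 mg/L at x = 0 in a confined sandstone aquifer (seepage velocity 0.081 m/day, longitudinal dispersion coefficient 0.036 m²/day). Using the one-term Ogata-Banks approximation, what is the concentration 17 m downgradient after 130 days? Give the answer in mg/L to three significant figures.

1.43 mg/L

For a continuous step input, C/C₀ ≈ ½·erfc((x−vt)/(2√(Dt))).
vt = 0.081 × 130 = 10.53 m and 2√(Dt) = 2√(0.036 × 130) = 4.327 m.
Argument (x−vt)/(2√(Dt)) = (17 − 10.53)/4.327 = 1.495; ½·erfc(1.495) = 0.01725.
C = 83 × 0.01725 = 1.43 mg/L.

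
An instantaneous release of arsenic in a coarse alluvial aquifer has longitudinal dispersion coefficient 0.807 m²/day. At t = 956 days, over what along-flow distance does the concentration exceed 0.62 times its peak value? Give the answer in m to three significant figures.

76.8 m

The plume is Gaussian with σ = √(2Dt) = √(2 × 0.807 × 956) = 39.28 m.
C/C_peak = exp(−Δx²/(2σ²)) = 0.62 ⇒ Δx = σ·√(−2 ln 0.62) = 39.28 × 0.9778 = 38.41 m.
Width = 2Δx = 76.8 m.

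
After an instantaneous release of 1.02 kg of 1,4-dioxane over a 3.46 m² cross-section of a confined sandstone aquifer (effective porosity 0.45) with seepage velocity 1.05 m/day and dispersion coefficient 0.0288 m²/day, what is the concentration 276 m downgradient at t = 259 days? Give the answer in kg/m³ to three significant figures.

For an instantaneous plane source, C(x,t) = M/(n_e·A·√(4πDt)) · exp(−(x−vt)²/(4Dt)), with n_e·A the pore (flow) area.
Plume center vt = 1.05 × 259 = 271.95 m, so the well at 276 m is 4.05 m downgradient of the peak.
√(4πDt) = 9.682 m, giving peak height M/(n_e·A·√(4πDt)) = 1.02/(0.45 × 3.46 × 9.682) = 0.06766 kg/m³.
(x−vt)²/(4Dt) = (4.05)²/(4 × 0.0288 × 259) = 0.5497; exp(−0.5497) = 0.5771.
C = 0.06766 × 0.5771 = 0.0390 kg/m³.

0.0390 kg/m³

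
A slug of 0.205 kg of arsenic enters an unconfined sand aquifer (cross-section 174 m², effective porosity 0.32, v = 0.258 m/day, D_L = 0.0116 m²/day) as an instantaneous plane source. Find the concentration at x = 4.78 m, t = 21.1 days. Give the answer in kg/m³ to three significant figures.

0.00134 kg/m³

For an instantaneous plane source, C(x,t) = M/(n_e·A·√(4πDt)) · exp(−(x−vt)²/(4Dt)), with n_e·A the pore (flow) area.
Plume center vt = 0.258 × 21.1 = 5.4438 m, so the well at 4.78 m is 0.6638 m upgradient of the peak.
√(4πDt) = 1.754 m, giving peak height M/(n_e·A·√(4πDt)) = 0.205/(0.32 × 174 × 1.754) = 0.002099 kg/m³.
(x−vt)²/(4Dt) = (-0.6638)²/(4 × 0.0116 × 21.1) = 0.4501; exp(−0.4501) = 0.6376.
C = 0.002099 × 0.6376 = 0.00134 kg/m³.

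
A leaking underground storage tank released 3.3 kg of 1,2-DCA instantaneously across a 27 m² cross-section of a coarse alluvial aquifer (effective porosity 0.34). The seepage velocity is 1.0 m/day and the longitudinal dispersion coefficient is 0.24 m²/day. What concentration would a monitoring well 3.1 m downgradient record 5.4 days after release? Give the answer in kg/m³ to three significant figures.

For an instantaneous plane source, C(x,t) = M/(n_e·A·√(4πDt)) · exp(−(x−vt)²/(4Dt)), with n_e·A the pore (flow) area.
Plume center vt = 1.0 × 5.4 = 5.4 m, so the well at 3.1 m is 2.3 m upgradient of the peak.
√(4πDt) = 4.036 m, giving peak height M/(n_e·A·√(4πDt)) = 3.3/(0.34 × 27 × 4.036) = 0.08907 kg/m³.
(x−vt)²/(4Dt) = (-2.3)²/(4 × 0.24 × 5.4) = 1.020; exp(−1.020) = 0.3606.
C = 0.08907 × 0.3606 = 0.0321 kg/m³.

0.0321 kg/m³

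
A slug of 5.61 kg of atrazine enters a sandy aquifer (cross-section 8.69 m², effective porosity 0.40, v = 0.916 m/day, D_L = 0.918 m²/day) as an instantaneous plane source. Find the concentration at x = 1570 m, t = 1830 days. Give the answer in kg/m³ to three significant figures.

For an instantaneous plane source, C(x,t) = M/(n_e·A·√(4πDt)) · exp(−(x−vt)²/(4Dt)), with n_e·A the pore (flow) area.
Plume center vt = 0.916 × 1830 = 1676.28 m, so the well at 1570 m is 106.28 m upgradient of the peak.
√(4πDt) = 145.3 m, giving peak height M/(n_e·A·√(4πDt)) = 5.61/(0.40 × 8.69 × 145.3) = 0.01111 kg/m³.
(x−vt)²/(4Dt) = (-106.28)²/(4 × 0.918 × 1830) = 1.681; exp(−1.681) = 0.1862.
C = 0.01111 × 0.1862 = 0.00207 kg/m³.

0.00207 kg/m³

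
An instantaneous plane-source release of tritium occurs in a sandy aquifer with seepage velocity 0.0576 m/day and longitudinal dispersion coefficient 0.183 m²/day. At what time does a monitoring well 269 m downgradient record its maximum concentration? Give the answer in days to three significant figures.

For the 1D instantaneous-source solution, setting ∂C/∂t = 0 at fixed x gives v²t² + 2Dt − x² = 0, so t = (√(D² + v²x²) − D)/v².
√(D² + v²x²) = √(0.183² + 0.0576² × 269²) = 15.50; v² = 0.00331776.
t = (15.50 − 0.183)/0.00331776 = 4620 days (vs. the pure-advection estimate x/v = 4670 d).

4620 days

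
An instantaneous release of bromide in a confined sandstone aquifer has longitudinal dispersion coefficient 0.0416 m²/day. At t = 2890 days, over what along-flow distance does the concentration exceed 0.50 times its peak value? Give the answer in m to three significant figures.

The plume is Gaussian with σ = √(2Dt) = √(2 × 0.0416 × 2890) = 15.51 m.
C/C_peak = exp(−Δx²/(2σ²)) = 0.50 ⇒ Δx = σ·√(−2 ln 0.50) = 15.51 × 1.177 = 18.26 m.
Width = 2Δx = 36.5 m.

36.5 m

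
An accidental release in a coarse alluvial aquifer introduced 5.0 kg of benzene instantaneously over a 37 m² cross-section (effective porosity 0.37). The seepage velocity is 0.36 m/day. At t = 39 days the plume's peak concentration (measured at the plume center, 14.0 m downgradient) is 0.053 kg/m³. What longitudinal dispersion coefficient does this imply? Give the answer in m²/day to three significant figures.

At the plume center C_max = M/(n_e·A·√(4πDt)), so D = M²/(4πt·(n_e·A·C_max)²).
n_e·A·C_max = 0.37 × 37 × 0.053 = 0.7256 kg/m.
D = 5.0²/(4π × 39 × 0.7256²) = 0.0969 m²/day.

0.0969 m²/day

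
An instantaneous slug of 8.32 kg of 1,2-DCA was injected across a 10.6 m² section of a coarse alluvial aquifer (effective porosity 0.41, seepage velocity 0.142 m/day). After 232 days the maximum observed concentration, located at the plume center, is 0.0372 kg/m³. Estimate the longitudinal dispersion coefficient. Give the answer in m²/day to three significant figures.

0.908 m²/day

At the plume center C_max = M/(n_e·A·√(4πDt)), so D = M²/(4πt·(n_e·A·C_max)²).
n_e·A·C_max = 0.41 × 10.6 × 0.0372 = 0.1617 kg/m.
D = 8.32²/(4π × 232 × 0.1617²) = 0.908 m²/day.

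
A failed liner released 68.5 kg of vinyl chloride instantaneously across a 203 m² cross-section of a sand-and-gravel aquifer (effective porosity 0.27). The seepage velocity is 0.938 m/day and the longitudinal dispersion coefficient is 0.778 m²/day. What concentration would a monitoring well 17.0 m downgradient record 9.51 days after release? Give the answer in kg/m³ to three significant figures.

0.0143 kg/m³

For an instantaneous plane source, C(x,t) = M/(n_e·A·√(4πDt)) · exp(−(x−vt)²/(4Dt)), with n_e·A the pore (flow) area.
Plume center vt = 0.938 × 9.51 = 8.92038 m, so the well at 17.0 m is 8.07962 m downgradient of the peak.
√(4πDt) = 9.642 m, giving peak height M/(n_e·A·√(4πDt)) = 68.5/(0.27 × 203 × 9.642) = 0.1296 kg/m³.
(x−vt)²/(4Dt) = (8.07962)²/(4 × 0.778 × 9.51) = 2.206; exp(−2.206) = 0.1101.
C = 0.1296 × 0.1101 = 0.0143 kg/m³.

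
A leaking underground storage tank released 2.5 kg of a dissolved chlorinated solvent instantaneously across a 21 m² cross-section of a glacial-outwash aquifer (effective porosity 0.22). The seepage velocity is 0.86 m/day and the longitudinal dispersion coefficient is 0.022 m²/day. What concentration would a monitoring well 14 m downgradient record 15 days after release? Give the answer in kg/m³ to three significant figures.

0.106 kg/m³

For an instantaneous plane source, C(x,t) = M/(n_e·A·√(4πDt)) · exp(−(x−vt)²/(4Dt)), with n_e·A the pore (flow) area.
Plume center vt = 0.86 × 15 = 12.9 m, so the well at 14 m is 1.1 m downgradient of the peak.
√(4πDt) = 2.036 m, giving peak height M/(n_e·A·√(4πDt)) = 2.5/(0.22 × 21 × 2.036) = 0.2658 kg/m³.
(x−vt)²/(4Dt) = (1.1)²/(4 × 0.022 × 15) = 0.9167; exp(−0.9167) = 0.3998.
C = 0.2658 × 0.3998 = 0.106 kg/m³.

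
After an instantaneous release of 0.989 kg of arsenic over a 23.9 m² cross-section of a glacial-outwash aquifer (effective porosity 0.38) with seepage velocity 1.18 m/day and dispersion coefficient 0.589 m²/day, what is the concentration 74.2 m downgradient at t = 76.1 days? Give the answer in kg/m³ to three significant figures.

0.00118 kg/m³

For an instantaneous plane source, C(x,t) = M/(n_e·A·√(4πDt)) · exp(−(x−vt)²/(4Dt)), with n_e·A the pore (flow) area.
Plume center vt = 1.18 × 76.1 = 89.798 m, so the well at 74.2 m is 15.598 m upgradient of the peak.
√(4πDt) = 23.73 m, giving peak height M/(n_e·A·√(4πDt)) = 0.989/(0.38 × 23.9 × 23.73) = 0.004589 kg/m³.
(x−vt)²/(4Dt) = (-15.598)²/(4 × 0.589 × 76.1) = 1.357; exp(−1.357) = 0.2574.
C = 0.004589 × 0.2574 = 0.00118 kg/m³.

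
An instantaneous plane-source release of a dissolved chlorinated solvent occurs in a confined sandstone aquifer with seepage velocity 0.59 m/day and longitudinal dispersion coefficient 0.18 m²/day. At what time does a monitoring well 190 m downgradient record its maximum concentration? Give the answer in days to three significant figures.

322 days

For the 1D instantaneous-source solution, setting ∂C/∂t = 0 at fixed x gives v²t² + 2Dt − x² = 0, so t = (√(D² + v²x²) − D)/v².
√(D² + v²x²) = √(0.18² + 0.59² × 190²) = 112.1; v² = 0.3481.
t = (112.1 − 0.18)/0.3481 = 322 days (vs. the pure-advection estimate x/v = 322 d).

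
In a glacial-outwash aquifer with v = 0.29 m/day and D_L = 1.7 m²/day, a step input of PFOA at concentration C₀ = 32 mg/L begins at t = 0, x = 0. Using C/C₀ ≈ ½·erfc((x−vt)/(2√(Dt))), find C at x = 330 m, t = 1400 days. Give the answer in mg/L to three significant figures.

27.7 mg/L

For a continuous step input, C/C₀ ≈ ½·erfc((x−vt)/(2√(Dt))).
vt = 0.29 × 1400 = 406 m and 2√(Dt) = 2√(1.7 × 1400) = 97.57 m.
Argument (x−vt)/(2√(Dt)) = (330 − 406)/97.57 = -0.7789; ½·erfc(-0.7789) = 0.8647.
C = 32 × 0.8647 = 27.7 mg/L.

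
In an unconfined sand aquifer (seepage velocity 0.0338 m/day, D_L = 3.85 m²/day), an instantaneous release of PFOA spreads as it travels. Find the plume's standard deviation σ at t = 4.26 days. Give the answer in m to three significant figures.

Dispersive spreading gives a Gaussian with σ² = 2Dt; advection only shifts the center.
σ = √(2 × 3.85 × 4.26) = 5.73 m.

5.73 m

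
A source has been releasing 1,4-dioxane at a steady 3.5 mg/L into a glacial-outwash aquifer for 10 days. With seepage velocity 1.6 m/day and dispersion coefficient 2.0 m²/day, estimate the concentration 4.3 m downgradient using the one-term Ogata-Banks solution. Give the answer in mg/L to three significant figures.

For a continuous step input, C/C₀ ≈ ½·erfc((x−vt)/(2√(Dt))).
vt = 1.6 × 10 = 16 m and 2√(Dt) = 2√(2.0 × 10) = 8.944 m.
Argument (x−vt)/(2√(Dt)) = (4.3 − 16)/8.944 = -1.308; ½·erfc(-1.308) = 0.9678.
C = 3.5 × 0.9678 = 3.39 mg/L.

3.39 mg/L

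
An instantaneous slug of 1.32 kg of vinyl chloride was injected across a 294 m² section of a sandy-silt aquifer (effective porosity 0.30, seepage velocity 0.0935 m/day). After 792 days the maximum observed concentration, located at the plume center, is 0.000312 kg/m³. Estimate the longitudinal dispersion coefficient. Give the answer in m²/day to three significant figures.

0.231 m²/day

At the plume center C_max = M/(n_e·A·√(4πDt)), so D = M²/(4πt·(n_e·A·C_max)²).
n_e·A·C_max = 0.30 × 294 × 0.000312 = 0.02752 kg/m.
D = 1.32²/(4π × 792 × 0.02752²) = 0.231 m²/day.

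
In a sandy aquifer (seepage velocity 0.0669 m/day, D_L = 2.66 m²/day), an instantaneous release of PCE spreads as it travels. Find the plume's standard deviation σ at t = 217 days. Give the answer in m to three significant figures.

34.0 m

Dispersive spreading gives a Gaussian with σ² = 2Dt; advection only shifts the center.
σ = √(2 × 2.66 × 217) = 34.0 m.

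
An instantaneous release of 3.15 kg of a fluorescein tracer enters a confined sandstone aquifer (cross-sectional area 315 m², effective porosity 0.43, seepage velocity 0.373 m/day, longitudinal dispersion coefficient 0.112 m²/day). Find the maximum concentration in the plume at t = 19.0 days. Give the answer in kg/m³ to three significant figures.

0.00450 kg/m³

The peak of an instantaneous 1D plume sits at x = vt; there the Gaussian factor is 1 and C_max = M/(n_e·A·√(4πDt)), where n_e·A is the pore area the mass is dissolved in.
√(4πDt) = √(4π × 0.112 × 19.0) = 5.171 m, so C_max = 3.15/(0.43 × 315 × 5.171) = 0.00450 kg/m³.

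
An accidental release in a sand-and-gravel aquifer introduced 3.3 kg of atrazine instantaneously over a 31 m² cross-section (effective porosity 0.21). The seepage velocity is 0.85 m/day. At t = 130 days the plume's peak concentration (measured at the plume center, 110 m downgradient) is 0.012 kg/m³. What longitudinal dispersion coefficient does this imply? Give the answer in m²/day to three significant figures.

At the plume center C_max = M/(n_e·A·√(4πDt)), so D = M²/(4πt·(n_e·A·C_max)²).
n_e·A·C_max = 0.21 × 31 × 0.012 = 0.07812 kg/m.
D = 3.3²/(4π × 130 × 0.07812²) = 1.09 m²/day.

1.09 m²/day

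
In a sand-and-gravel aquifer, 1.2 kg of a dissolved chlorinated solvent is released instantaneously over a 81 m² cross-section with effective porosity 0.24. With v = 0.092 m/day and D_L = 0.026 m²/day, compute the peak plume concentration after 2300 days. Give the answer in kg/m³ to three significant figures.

0.00225 kg/m³

The peak of an instantaneous 1D plume sits at x = vt; there the Gaussian factor is 1 and C_max = M/(n_e·A·√(4πDt)), where n_e·A is the pore area the mass is dissolved in.
√(4πDt) = √(4π × 0.026 × 2300) = 27.41 m, so C_max = 1.2/(0.24 × 81 × 27.41) = 0.00225 kg/m³.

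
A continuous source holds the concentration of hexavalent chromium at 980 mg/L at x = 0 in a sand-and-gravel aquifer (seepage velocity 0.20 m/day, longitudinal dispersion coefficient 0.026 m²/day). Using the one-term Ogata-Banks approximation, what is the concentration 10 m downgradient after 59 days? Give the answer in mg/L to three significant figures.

831 mg/L

For a continuous step input, C/C₀ ≈ ½·erfc((x−vt)/(2√(Dt))).
vt = 0.20 × 59 = 11.8 m and 2√(Dt) = 2√(0.026 × 59) = 2.477 m.
Argument (x−vt)/(2√(Dt)) = (10 − 11.8)/2.477 = -0.7267; ½·erfc(-0.7267) = 0.8480.
C = 980 × 0.8480 = 831 mg/L.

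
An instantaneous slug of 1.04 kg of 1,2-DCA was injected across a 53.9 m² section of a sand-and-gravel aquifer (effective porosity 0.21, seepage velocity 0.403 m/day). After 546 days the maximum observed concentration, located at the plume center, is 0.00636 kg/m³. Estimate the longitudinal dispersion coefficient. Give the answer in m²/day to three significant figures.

At the plume center C_max = M/(n_e·A·√(4πDt)), so D = M²/(4πt·(n_e·A·C_max)²).
n_e·A·C_max = 0.21 × 53.9 × 0.00636 = 0.07199 kg/m.
D = 1.04²/(4π × 546 × 0.07199²) = 0.0304 m²/day.

0.0304 m²/day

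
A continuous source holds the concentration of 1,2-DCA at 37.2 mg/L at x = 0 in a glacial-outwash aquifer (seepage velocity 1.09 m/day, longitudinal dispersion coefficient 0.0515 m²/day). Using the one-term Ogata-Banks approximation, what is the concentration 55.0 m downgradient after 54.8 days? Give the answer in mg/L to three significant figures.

36.3 mg/L

For a continuous step input, C/C₀ ≈ ½·erfc((x−vt)/(2√(Dt))).
vt = 1.09 × 54.8 = 59.732 m and 2√(Dt) = 2√(0.0515 × 54.8) = 3.360 m.
Argument (x−vt)/(2√(Dt)) = (55.0 − 59.732)/3.360 = -1.408; ½·erfc(-1.408) = 0.9768.
C = 37.2 × 0.9768 = 36.3 mg/L.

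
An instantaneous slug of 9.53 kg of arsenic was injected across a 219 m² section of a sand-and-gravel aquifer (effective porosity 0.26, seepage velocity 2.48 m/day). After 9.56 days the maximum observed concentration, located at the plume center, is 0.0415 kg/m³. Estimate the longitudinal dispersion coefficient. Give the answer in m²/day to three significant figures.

0.135 m²/day

At the plume center C_max = M/(n_e·A·√(4πDt)), so D = M²/(4πt·(n_e·A·C_max)²).
n_e·A·C_max = 0.26 × 219 × 0.0415 = 2.363 kg/m.
D = 9.53²/(4π × 9.56 × 2.363²) = 0.135 m²/day.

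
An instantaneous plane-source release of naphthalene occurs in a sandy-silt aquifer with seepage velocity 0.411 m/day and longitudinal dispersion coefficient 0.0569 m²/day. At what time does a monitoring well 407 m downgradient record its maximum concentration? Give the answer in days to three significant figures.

990 days

For the 1D instantaneous-source solution, setting ∂C/∂t = 0 at fixed x gives v²t² + 2Dt − x² = 0, so t = (√(D² + v²x²) − D)/v².
√(D² + v²x²) = √(0.0569² + 0.411² × 407²) = 167.3; v² = 0.168921.
t = (167.3 − 0.0569)/0.168921 = 990 days (vs. the pure-advection estimate x/v = 990 d).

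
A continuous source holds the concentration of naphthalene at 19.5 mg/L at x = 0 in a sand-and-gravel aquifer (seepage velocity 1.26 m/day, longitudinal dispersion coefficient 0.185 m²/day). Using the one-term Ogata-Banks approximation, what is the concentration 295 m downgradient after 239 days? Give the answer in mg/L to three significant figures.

For a continuous step input, C/C₀ ≈ ½·erfc((x−vt)/(2√(Dt))).
vt = 1.26 × 239 = 301.14 m and 2√(Dt) = 2√(0.185 × 239) = 13.30 m.
Argument (x−vt)/(2√(Dt)) = (295 − 301.14)/13.30 = -0.4617; ½·erfc(-0.4617) = 0.7431.
C = 19.5 × 0.7431 = 14.5 mg/L.

14.5 mg/L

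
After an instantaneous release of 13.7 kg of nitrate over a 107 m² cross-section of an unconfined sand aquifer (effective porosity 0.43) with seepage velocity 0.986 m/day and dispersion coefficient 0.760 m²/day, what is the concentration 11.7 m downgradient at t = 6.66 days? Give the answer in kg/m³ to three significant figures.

For an instantaneous plane source, C(x,t) = M/(n_e·A·√(4πDt)) · exp(−(x−vt)²/(4Dt)), with n_e·A the pore (flow) area.
Plume center vt = 0.986 × 6.66 = 6.56676 m, so the well at 11.7 m is 5.13324 m downgradient of the peak.
√(4πDt) = 7.975 m, giving peak height M/(n_e·A·√(4πDt)) = 13.7/(0.43 × 107 × 7.975) = 0.03734 kg/m³.
(x−vt)²/(4Dt) = (5.13324)²/(4 × 0.760 × 6.66) = 1.301; exp(−1.301) = 0.2723.
C = 0.03734 × 0.2723 = 0.0102 kg/m³.

0.0102 kg/m³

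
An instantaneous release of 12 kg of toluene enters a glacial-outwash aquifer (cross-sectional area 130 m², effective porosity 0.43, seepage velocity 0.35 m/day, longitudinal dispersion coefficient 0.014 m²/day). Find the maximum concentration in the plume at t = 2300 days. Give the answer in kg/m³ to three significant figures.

The peak of an instantaneous 1D plume sits at x = vt; there the Gaussian factor is 1 and C_max = M/(n_e·A·√(4πDt)), where n_e·A is the pore area the mass is dissolved in.
√(4πDt) = √(4π × 0.014 × 2300) = 20.12 m, so C_max = 12/(0.43 × 130 × 20.12) = 0.0107 kg/m³.

0.0107 kg/m³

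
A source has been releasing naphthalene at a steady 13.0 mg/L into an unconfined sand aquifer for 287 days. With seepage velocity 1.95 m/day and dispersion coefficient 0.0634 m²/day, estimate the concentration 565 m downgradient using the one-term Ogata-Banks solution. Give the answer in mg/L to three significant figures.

For a continuous step input, C/C₀ ≈ ½·erfc((x−vt)/(2√(Dt))).
vt = 1.95 × 287 = 559.65 m and 2√(Dt) = 2√(0.0634 × 287) = 8.531 m.
Argument (x−vt)/(2√(Dt)) = (565 − 559.65)/8.531 = 0.6271; ½·erfc(0.6271) = 0.1876.
C = 13.0 × 0.1876 = 2.44 mg/L.

2.44 mg/L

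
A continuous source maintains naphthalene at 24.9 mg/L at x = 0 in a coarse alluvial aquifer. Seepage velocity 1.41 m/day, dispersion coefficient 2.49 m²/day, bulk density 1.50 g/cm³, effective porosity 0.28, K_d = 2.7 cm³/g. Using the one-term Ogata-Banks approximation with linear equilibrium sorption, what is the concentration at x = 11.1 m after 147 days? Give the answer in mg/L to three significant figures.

15.7 mg/L

Retardation factor R = 1 + ρ_b·K_d/n = 1 + 1.50 × 2.7/0.28 = 15.46.
Sorption retards both mechanisms: v_R = v/R = 0.09120 m/day, D_R = D/R = 0.1611 m²/day.
v_R·t = 0.09120 × 147 = 13.4064 m; 2√(D_R t) = 9.733 m; argument = (11.1 − 13.4064)/9.733 = -0.2370.
C = C₀ × ½·erfc(-0.2370) = 24.9 × 0.6313 = 15.7 mg/L.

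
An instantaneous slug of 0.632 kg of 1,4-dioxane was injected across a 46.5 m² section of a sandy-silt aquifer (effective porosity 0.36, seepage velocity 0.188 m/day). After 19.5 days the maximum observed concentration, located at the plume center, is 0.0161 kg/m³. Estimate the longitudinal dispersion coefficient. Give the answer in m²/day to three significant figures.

At the plume center C_max = M/(n_e·A·√(4πDt)), so D = M²/(4πt·(n_e·A·C_max)²).
n_e·A·C_max = 0.36 × 46.5 × 0.0161 = 0.2695 kg/m.
D = 0.632²/(4π × 19.5 × 0.2695²) = 0.0224 m²/day.

0.0224 m²/day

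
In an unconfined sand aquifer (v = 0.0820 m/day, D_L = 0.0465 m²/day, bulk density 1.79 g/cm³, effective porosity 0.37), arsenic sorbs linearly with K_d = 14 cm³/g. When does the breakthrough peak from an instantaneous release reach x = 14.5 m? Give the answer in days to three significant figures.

11700 days

Retardation factor R = 1 + ρ_b·K_d/n = 1 + 1.79 × 14/0.37 = 68.73.
Sorption retards both mechanisms: v_R = v/R = 0.001193 m/day, D_R = D/R = 0.0006766 m²/day.
Peak time from v_R²t² + 2D_R t − x² = 0: t = (√(D_R² + v_R²x²) − D_R)/v_R².
√(D_R² + v_R²x²) = √(0.0006766² + 0.001193² × 14.5²) = 0.01731; v_R² = 1.423e-06.
t = (0.01731 − 0.0006766)/1.423e-06 = 11700 days.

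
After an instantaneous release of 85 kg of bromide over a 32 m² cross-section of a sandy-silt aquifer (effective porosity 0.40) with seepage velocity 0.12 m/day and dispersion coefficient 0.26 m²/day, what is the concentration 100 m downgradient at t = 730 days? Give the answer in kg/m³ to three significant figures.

0.111 kg/m³

For an instantaneous plane source, C(x,t) = M/(n_e·A·√(4πDt)) · exp(−(x−vt)²/(4Dt)), with n_e·A the pore (flow) area.
Plume center vt = 0.12 × 730 = 87.6 m, so the well at 100 m is 12.4 m downgradient of the peak.
√(4πDt) = 48.84 m, giving peak height M/(n_e·A·√(4πDt)) = 85/(0.40 × 32 × 48.84) = 0.1360 kg/m³.
(x−vt)²/(4Dt) = (12.4)²/(4 × 0.26 × 730) = 0.2025; exp(−0.2025) = 0.8167.
C = 0.1360 × 0.8167 = 0.111 kg/m³.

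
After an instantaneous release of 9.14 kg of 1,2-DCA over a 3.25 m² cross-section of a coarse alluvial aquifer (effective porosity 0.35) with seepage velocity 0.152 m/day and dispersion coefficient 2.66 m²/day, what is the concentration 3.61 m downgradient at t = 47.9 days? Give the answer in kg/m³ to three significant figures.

0.196 kg/m³

For an instantaneous plane source, C(x,t) = M/(n_e·A·√(4πDt)) · exp(−(x−vt)²/(4Dt)), with n_e·A the pore (flow) area.
Plume center vt = 0.152 × 47.9 = 7.2808 m, so the well at 3.61 m is 3.6708 m upgradient of the peak.
√(4πDt) = 40.01 m, giving peak height M/(n_e·A·√(4πDt)) = 9.14/(0.35 × 3.25 × 40.01) = 0.2008 kg/m³.
(x−vt)²/(4Dt) = (-3.6708)²/(4 × 2.66 × 47.9) = 0.02644; exp(−0.02644) = 0.9739.
C = 0.2008 × 0.9739 = 0.196 kg/m³.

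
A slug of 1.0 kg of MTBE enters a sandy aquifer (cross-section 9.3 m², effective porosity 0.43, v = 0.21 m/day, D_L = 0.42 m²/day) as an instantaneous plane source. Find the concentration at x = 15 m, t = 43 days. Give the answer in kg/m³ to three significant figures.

For an instantaneous plane source, C(x,t) = M/(n_e·A·√(4πDt)) · exp(−(x−vt)²/(4Dt)), with n_e·A the pore (flow) area.
Plume center vt = 0.21 × 43 = 9.03 m, so the well at 15 m is 5.97 m downgradient of the peak.
√(4πDt) = 15.06 m, giving peak height M/(n_e·A·√(4πDt)) = 1.0/(0.43 × 9.3 × 15.06) = 0.01660 kg/m³.
(x−vt)²/(4Dt) = (5.97)²/(4 × 0.42 × 43) = 0.4934; exp(−0.4934) = 0.6105.
C = 0.01660 × 0.6105 = 0.0101 kg/m³.

0.0101 kg/m³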